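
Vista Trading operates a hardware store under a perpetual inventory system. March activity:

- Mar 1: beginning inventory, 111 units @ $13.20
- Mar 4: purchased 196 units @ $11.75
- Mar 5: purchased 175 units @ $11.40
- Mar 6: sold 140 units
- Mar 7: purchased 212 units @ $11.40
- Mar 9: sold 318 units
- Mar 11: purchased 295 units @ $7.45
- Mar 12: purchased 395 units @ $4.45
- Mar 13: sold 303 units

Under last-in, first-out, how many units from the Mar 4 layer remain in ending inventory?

Mar 6, 140 sold [LIFO — newest first]: 140 @ $11.40 = $1,596.00
Mar 9, 318 sold [LIFO — newest first]: 212 @ $11.40 + 35 @ $11.40 + 71 @ $11.75 = $3,650.05
Mar 13, 303 sold [LIFO — newest first]: 303 @ $4.45 = $1,348.35
Total COGS = $1,596.00 + $3,650.05 + $1,348.35 = $6,594.40
Ending inventory: 111 @ $13.20 + 125 @ $11.75 + 295 @ $7.45 + 92 @ $4.45 = $5,541.10
Check: goods available $12,135.50 = COGS $6,594.40 + ending $5,541.10

125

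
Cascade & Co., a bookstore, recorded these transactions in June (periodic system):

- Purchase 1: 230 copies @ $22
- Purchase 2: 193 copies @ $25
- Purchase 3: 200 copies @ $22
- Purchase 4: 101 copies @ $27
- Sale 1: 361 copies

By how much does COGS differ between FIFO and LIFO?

FIFO COGS: 230 @ $22 + 131 @ $25 = $8,335
LIFO COGS: 101 @ $27 + 200 @ $22 + 60 @ $25 = $8,627
Difference = |$8,335 − $8,627| = $292

$292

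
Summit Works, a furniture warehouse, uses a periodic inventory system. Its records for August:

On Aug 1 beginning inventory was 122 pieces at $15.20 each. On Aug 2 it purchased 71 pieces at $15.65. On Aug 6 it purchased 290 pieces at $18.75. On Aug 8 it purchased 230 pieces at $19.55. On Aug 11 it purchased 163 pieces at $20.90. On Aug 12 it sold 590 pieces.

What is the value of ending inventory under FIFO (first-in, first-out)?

Ending inventory = $5,811.35

Aug 12, 590 sold [FIFO — oldest first]: 122 @ $15.20 + 71 @ $15.65 + 290 @ $18.75 + 107 @ $19.55 = $10,494.90
Ending inventory: 123 @ $19.55 + 163 @ $20.90 = $5,811.35
Check: goods available $16,306.25 = COGS $10,494.90 + ending $5,811.35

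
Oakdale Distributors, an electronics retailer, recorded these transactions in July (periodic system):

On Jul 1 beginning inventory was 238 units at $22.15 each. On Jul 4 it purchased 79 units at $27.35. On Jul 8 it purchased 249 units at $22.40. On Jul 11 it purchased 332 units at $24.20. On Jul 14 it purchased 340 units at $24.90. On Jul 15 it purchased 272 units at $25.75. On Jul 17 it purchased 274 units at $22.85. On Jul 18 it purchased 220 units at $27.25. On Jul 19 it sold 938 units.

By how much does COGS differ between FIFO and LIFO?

FIFO COGS: 238 @ $22.15 + 79 @ $27.35 + 249 @ $22.40 + 332 @ $24.20 + 40 @ $24.90 = $22,040.35
LIFO COGS: 220 @ $27.25 + 274 @ $22.85 + 272 @ $25.75 + 172 @ $24.90 = $23,542.70
Difference = |$22,040.35 − $23,542.70| = $1,502.35

$1,502.35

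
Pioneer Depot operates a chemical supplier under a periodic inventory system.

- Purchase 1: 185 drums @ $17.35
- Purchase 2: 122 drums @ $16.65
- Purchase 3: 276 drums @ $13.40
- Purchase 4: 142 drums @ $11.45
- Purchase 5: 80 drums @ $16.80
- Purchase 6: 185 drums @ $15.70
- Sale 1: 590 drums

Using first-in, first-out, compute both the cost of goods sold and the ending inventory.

COGS = $9,019.60; ending inventory = $5,794.25

Sale 1 (590) [FIFO — oldest first]: 185 @ $17.35 + 122 @ $16.65 + 276 @ $13.40 + 7 @ $11.45 = $9,019.60
Ending inventory: 135 @ $11.45 + 80 @ $16.80 + 185 @ $15.70 = $5,794.25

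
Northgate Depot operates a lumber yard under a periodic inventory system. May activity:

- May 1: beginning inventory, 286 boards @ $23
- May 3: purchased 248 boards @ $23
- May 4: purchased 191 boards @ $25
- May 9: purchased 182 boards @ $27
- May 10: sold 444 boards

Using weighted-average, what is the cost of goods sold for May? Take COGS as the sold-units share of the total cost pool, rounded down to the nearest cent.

COGS = $10,755.37

May 10, sell 444: 444/907 × $21,971.00 → $10,755.37
Ending inventory (cost pool remaining) = $11,215.63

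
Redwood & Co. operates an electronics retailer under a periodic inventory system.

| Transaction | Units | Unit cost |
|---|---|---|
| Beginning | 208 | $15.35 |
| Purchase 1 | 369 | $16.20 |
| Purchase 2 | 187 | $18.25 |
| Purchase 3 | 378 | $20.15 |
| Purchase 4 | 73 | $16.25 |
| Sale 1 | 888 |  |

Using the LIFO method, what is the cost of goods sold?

Sale 1 (888) [LIFO — newest first]: 73 @ $16.25 + 378 @ $20.15 + 187 @ $18.25 + 250 @ $16.20 = $16,265.70
Ending inventory: 208 @ $15.35 + 119 @ $16.20 = $5,120.60
Check: goods available $21,386.30 = COGS $16,265.70 + ending $5,120.60

COGS = $16,265.70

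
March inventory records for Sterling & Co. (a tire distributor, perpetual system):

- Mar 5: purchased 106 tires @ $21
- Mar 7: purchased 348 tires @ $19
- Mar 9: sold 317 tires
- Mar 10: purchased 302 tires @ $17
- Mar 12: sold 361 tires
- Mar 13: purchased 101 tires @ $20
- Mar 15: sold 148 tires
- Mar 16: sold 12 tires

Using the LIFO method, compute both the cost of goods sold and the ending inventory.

Mar 9, 317 sold [LIFO — newest first]: 317 @ $19 = $6,023
Mar 12, 361 sold [LIFO — newest first]: 302 @ $17 + 31 @ $19 + 28 @ $21 = $6,311
Mar 15, 148 sold [LIFO — newest first]: 101 @ $20 + 47 @ $21 = $3,007
Mar 16, 12 sold [LIFO — newest first]: 12 @ $21 = $252
Total COGS = $6,023 + $6,311 + $3,007 + $252 = $15,593
Ending inventory: 19 @ $21 = $399

COGS = $15,593; ending inventory = $399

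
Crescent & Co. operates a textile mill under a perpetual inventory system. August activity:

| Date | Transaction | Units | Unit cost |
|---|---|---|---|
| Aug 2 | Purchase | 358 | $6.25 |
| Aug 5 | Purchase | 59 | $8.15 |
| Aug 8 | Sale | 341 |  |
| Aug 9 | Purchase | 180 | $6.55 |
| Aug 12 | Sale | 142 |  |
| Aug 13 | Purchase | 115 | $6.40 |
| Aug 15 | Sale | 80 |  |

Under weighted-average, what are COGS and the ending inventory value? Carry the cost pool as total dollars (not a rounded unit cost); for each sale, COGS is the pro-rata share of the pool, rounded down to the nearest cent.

After Aug 2: 358 on hand, pool $2,237.50 (≈ $6.2500 each)
After Aug 5: 417 on hand, pool $2,718.35 (≈ $6.5188 each)
Aug 8, sell 341: 341/417 × $2,718.35 → $2,222.91
After Aug 9: 256 on hand, pool $1,674.44 (≈ $6.5408 each)
Aug 12, sell 142: 142/256 × $1,674.44 → $928.79
After Aug 13: 229 on hand, pool $1,481.65 (≈ $6.4701 each)
Aug 15, sell 80: 80/229 × $1,481.65 → $517.60
Total COGS = $2,222.91 + $928.79 + $517.60 = $3,669.30
Ending inventory (cost pool remaining) = $964.05
Check: goods available $4,633.35 = COGS $3,669.30 + ending $964.05

COGS = $3,669.30; ending inventory = $964.05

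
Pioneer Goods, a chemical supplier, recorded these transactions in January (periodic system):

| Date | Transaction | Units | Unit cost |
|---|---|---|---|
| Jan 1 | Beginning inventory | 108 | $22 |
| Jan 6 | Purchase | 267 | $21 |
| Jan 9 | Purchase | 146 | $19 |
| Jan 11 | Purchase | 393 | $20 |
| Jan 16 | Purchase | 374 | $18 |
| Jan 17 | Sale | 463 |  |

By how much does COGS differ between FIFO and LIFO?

FIFO COGS: 108 @ $22 + 267 @ $21 + 88 @ $19 = $9,655
LIFO COGS: 374 @ $18 + 89 @ $20 = $8,512
Difference = |$9,655 − $8,512| = $1,143

$1,143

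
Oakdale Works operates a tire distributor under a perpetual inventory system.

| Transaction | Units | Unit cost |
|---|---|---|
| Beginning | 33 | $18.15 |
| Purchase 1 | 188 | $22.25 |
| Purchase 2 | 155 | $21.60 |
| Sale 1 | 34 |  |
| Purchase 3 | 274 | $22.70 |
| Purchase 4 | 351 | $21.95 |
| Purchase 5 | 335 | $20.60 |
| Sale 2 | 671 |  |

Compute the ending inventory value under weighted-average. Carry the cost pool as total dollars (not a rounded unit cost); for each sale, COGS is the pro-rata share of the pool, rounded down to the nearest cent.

After Beginning: 33 on hand, pool $598.95 (≈ $18.1500 each)
After Purchase 1: 221 on hand, pool $4,781.95 (≈ $21.6378 each)
After Purchase 2: 376 on hand, pool $8,129.95 (≈ $21.6222 each)
Sale 1, sell 34: 34/376 × $8,129.95 → $735.15
After Purchase 3: 616 on hand, pool $13,614.60 (≈ $22.1016 each)
After Purchase 4: 967 on hand, pool $21,319.05 (≈ $22.0466 each)
After Purchase 5: 1302 on hand, pool $28,220.05 (≈ $21.6744 each)
Sale 2, sell 671: 671/1302 × $28,220.05 → $14,543.51
Total COGS = $735.15 + $14,543.51 = $15,278.66
Ending inventory (cost pool remaining) = $13,676.54

Ending inventory = $13,676.54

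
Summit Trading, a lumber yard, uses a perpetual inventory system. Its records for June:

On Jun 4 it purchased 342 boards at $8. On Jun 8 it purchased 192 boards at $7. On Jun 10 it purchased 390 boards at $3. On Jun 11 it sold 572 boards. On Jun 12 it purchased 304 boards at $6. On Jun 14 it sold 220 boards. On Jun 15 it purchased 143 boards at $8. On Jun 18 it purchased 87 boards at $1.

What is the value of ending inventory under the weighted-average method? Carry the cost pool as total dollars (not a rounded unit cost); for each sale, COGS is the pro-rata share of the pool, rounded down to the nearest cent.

Ending inventory = $3,772.57

After Jun 4: 342 on hand, pool $2,736.00 (≈ $8.0000 each)
After Jun 8: 534 on hand, pool $4,080.00 (≈ $7.6404 each)
After Jun 10: 924 on hand, pool $5,250.00 (≈ $5.6818 each)
Jun 11, sell 572: 572/924 × $5,250.00 → $3,250.00
After Jun 12: 656 on hand, pool $3,824.00 (≈ $5.8293 each)
Jun 14, sell 220: 220/656 × $3,824.00 → $1,282.43
After Jun 15: 579 on hand, pool $3,685.57 (≈ $6.3654 each)
After Jun 18: 666 on hand, pool $3,772.57 (≈ $5.6645 each)
Total COGS = $3,250.00 + $1,282.43 = $4,532.43
Ending inventory (cost pool remaining) = $3,772.57
Check: goods available $8,305.00 = COGS $4,532.43 + ending $3,772.57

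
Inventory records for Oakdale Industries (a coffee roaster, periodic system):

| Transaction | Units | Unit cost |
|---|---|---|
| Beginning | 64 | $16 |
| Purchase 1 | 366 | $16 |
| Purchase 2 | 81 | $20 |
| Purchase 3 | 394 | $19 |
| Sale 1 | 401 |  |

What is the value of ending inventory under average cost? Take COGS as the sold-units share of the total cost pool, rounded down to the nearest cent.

Sale 1, sell 401: 401/905 × $15,986.00 → $7,083.29
Ending inventory (cost pool remaining) = $8,902.71

Ending inventory = $8,902.71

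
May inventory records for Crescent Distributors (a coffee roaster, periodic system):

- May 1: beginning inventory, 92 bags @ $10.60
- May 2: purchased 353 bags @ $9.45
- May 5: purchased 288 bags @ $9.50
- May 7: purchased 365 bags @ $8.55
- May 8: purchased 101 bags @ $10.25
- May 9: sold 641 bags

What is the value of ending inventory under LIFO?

May 9, 641 sold [LIFO — newest first]: 101 @ $10.25 + 365 @ $8.55 + 175 @ $9.50 = $5,818.50
Ending inventory: 92 @ $10.60 + 353 @ $9.45 + 113 @ $9.50 = $5,384.55

Ending inventory = $5,384.55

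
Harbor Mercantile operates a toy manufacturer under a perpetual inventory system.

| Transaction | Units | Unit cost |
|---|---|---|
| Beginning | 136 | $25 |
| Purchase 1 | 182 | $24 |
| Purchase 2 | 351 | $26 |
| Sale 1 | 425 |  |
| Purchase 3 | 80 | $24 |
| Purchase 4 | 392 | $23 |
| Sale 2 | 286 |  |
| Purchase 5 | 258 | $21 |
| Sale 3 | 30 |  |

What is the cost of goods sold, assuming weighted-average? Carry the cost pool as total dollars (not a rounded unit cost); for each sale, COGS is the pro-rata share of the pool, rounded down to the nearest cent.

COGS = $18,245.84

After Beginning: 136 on hand, pool $3,400.00 (≈ $25.0000 each)
After Purchase 1: 318 on hand, pool $7,768.00 (≈ $24.4277 each)
After Purchase 2: 669 on hand, pool $16,894.00 (≈ $25.2526 each)
Sale 1, sell 425: 425/669 × $16,894.00 → $10,732.36
After Purchase 3: 324 on hand, pool $8,081.64 (≈ $24.9433 each)
After Purchase 4: 716 on hand, pool $17,097.64 (≈ $23.8794 each)
Sale 2, sell 286: 286/716 × $17,097.64 → $6,829.50
After Purchase 5: 688 on hand, pool $15,686.14 (≈ $22.7996 each)
Sale 3, sell 30: 30/688 × $15,686.14 → $683.98
Total COGS = $10,732.36 + $6,829.50 + $683.98 = $18,245.84
Ending inventory (cost pool remaining) = $15,002.16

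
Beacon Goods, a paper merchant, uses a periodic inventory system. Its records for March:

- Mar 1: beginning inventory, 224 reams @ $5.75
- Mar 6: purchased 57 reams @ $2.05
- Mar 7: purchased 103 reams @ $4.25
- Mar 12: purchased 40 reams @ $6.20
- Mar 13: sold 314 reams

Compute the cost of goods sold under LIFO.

Mar 13, 314 sold [LIFO — newest first]: 40 @ $6.20 + 103 @ $4.25 + 57 @ $2.05 + 114 @ $5.75 = $1,458.10
Ending inventory: 110 @ $5.75 = $632.50

COGS = $1,458.10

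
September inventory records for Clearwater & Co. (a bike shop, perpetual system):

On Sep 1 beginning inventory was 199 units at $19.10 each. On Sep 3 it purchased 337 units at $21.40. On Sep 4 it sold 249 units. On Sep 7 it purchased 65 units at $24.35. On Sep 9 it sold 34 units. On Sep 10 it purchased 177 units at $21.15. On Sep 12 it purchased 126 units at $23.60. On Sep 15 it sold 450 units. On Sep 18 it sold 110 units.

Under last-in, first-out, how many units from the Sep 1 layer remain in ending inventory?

Sep 4, 249 sold [LIFO — newest first]: 249 @ $21.40 = $5,328.60
Sep 9, 34 sold [LIFO — newest first]: 34 @ $24.35 = $827.90
Sep 15, 450 sold [LIFO — newest first]: 126 @ $23.60 + 177 @ $21.15 + 31 @ $24.35 + 88 @ $21.40 + 28 @ $19.10 = $9,890.00
Sep 18, 110 sold [LIFO — newest first]: 110 @ $19.10 = $2,101.00
Total COGS = $5,328.60 + $827.90 + $9,890.00 + $2,101.00 = $18,147.50
Ending inventory: 61 @ $19.10 = $1,165.10
Check: goods available $19,312.60 = COGS $18,147.50 + ending $1,165.10

61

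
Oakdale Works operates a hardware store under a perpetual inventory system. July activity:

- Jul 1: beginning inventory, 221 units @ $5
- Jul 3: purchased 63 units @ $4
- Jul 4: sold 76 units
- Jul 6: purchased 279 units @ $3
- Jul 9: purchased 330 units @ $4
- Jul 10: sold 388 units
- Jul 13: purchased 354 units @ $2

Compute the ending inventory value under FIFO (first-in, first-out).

Ending inventory = $2,325

Jul 4, 76 sold [FIFO — oldest first]: 76 @ $5 = $380
Jul 10, 388 sold [FIFO — oldest first]: 145 @ $5 + 63 @ $4 + 180 @ $3 = $1,517
Total COGS = $380 + $1,517 = $1,897
Ending inventory: 99 @ $3 + 330 @ $4 + 354 @ $2 = $2,325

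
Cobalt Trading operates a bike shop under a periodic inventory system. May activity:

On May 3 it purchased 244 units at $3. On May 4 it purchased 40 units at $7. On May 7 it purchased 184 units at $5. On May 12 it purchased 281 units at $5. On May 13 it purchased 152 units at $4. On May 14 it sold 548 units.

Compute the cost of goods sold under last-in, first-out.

May 14, 548 sold [LIFO — newest first]: 152 @ $4 + 281 @ $5 + 115 @ $5 = $2,588
Ending inventory: 244 @ $3 + 40 @ $7 + 69 @ $5 = $1,357

COGS = $2,588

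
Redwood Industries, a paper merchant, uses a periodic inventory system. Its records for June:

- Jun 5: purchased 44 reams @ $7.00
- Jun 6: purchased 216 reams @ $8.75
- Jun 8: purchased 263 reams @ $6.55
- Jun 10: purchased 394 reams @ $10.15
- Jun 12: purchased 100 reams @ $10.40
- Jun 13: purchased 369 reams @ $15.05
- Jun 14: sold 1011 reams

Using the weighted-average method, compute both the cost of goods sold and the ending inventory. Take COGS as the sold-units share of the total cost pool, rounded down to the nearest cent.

COGS = $10,586.46; ending inventory = $3,926.74

Jun 14, sell 1011: 1011/1386 × $14,513.20 → $10,586.46
Ending inventory (cost pool remaining) = $3,926.74
Check: goods available $14,513.20 = COGS $10,586.46 + ending $3,926.74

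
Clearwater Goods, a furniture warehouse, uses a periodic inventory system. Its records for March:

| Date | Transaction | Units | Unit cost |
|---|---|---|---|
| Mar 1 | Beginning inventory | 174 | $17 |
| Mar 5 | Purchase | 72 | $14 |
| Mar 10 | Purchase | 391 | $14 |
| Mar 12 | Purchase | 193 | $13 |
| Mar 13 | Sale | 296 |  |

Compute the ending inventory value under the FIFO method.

Ending inventory = $7,283

Mar 13, 296 sold [FIFO — oldest first]: 174 @ $17 + 72 @ $14 + 50 @ $14 = $4,666
Ending inventory: 341 @ $14 + 193 @ $13 = $7,283
Check: goods available $11,949 = COGS $4,666 + ending $7,283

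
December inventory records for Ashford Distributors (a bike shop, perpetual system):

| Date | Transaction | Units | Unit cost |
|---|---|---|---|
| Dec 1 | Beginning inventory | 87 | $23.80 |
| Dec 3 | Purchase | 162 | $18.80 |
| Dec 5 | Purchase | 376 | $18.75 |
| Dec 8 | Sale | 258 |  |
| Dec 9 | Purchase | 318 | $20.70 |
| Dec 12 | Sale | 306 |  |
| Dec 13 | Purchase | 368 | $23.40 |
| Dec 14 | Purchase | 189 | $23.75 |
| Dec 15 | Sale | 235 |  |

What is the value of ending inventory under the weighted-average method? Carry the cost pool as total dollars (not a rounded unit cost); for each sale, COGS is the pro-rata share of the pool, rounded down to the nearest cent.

After Dec 1: 87 on hand, pool $2,070.60 (≈ $23.8000 each)
After Dec 3: 249 on hand, pool $5,116.20 (≈ $20.5470 each)
After Dec 5: 625 on hand, pool $12,166.20 (≈ $19.4659 each)
Dec 8, sell 258: 258/625 × $12,166.20 → $5,022.20
After Dec 9: 685 on hand, pool $13,726.60 (≈ $20.0388 each)
Dec 12, sell 306: 306/685 × $13,726.60 → $6,131.88
After Dec 13: 747 on hand, pool $16,205.92 (≈ $21.6947 each)
After Dec 14: 936 on hand, pool $20,694.67 (≈ $22.1097 each)
Dec 15, sell 235: 235/936 × $20,694.67 → $5,195.77
Total COGS = $5,022.20 + $6,131.88 + $5,195.77 = $16,349.85
Ending inventory (cost pool remaining) = $15,498.90

Ending inventory = $15,498.90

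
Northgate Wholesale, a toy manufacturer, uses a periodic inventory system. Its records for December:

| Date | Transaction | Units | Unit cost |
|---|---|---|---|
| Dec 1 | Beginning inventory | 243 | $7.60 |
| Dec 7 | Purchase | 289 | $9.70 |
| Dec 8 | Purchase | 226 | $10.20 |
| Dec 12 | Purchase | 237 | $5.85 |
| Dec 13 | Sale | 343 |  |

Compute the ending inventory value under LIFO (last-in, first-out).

Dec 13, 343 sold [LIFO — newest first]: 237 @ $5.85 + 106 @ $10.20 = $2,467.65
Ending inventory: 243 @ $7.60 + 289 @ $9.70 + 120 @ $10.20 = $5,874.10

Ending inventory = $5,874.10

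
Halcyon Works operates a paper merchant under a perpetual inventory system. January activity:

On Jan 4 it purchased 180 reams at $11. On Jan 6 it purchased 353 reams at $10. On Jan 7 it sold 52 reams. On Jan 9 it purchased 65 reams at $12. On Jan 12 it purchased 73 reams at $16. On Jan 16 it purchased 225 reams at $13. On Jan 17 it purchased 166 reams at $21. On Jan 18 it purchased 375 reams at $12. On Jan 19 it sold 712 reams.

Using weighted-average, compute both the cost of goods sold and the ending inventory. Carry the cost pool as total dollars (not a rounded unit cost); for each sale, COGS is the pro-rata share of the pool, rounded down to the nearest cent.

COGS = $9,704.33; ending inventory = $8,664.67

After Jan 4: 180 on hand, pool $1,980.00 (≈ $11.0000 each)
After Jan 6: 533 on hand, pool $5,510.00 (≈ $10.3377 each)
Jan 7, sell 52: 52/533 × $5,510.00 → $537.56
After Jan 9: 546 on hand, pool $5,752.44 (≈ $10.5356 each)
After Jan 12: 619 on hand, pool $6,920.44 (≈ $11.1800 each)
After Jan 16: 844 on hand, pool $9,845.44 (≈ $11.6652 each)
After Jan 17: 1010 on hand, pool $13,331.44 (≈ $13.1994 each)
After Jan 18: 1385 on hand, pool $17,831.44 (≈ $12.8747 each)
Jan 19, sell 712: 712/1385 × $17,831.44 → $9,166.77
Total COGS = $537.56 + $9,166.77 = $9,704.33
Ending inventory (cost pool remaining) = $8,664.67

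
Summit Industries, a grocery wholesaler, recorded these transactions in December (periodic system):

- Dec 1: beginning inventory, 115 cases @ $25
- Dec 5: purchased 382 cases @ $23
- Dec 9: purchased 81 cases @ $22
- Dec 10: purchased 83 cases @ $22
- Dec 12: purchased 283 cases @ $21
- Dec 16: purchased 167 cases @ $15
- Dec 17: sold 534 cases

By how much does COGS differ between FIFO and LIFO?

FIFO COGS: 115 @ $25 + 382 @ $23 + 37 @ $22 = $12,475
LIFO COGS: 167 @ $15 + 283 @ $21 + 83 @ $22 + 1 @ $22 = $10,296
Difference = |$12,475 − $10,296| = $2,179

$2,179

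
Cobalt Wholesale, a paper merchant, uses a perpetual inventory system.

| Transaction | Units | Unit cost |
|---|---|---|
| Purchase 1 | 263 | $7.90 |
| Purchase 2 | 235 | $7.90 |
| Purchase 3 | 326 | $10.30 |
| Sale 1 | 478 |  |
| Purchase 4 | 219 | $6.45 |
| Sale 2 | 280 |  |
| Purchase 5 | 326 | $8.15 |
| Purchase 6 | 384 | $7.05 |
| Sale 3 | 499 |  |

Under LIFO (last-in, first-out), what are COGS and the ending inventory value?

COGS = $10,097.50; ending inventory = $3,971.15

Sale 1 (478) [LIFO — newest first]: 326 @ $10.30 + 152 @ $7.90 = $4,558.60
Sale 2 (280) [LIFO — newest first]: 219 @ $6.45 + 61 @ $7.90 = $1,894.45
Sale 3 (499) [LIFO — newest first]: 384 @ $7.05 + 115 @ $8.15 = $3,644.45
Total COGS = $4,558.60 + $1,894.45 + $3,644.45 = $10,097.50
Ending inventory: 263 @ $7.90 + 22 @ $7.90 + 211 @ $8.15 = $3,971.15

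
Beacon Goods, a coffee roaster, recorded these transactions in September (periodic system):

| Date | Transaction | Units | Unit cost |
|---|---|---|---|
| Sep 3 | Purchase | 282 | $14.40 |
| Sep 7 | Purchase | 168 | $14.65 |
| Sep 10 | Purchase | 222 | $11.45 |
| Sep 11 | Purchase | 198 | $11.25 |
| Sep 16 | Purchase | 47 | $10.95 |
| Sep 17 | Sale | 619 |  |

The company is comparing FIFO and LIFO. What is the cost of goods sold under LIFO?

COGS = $7,510.85

FIFO COGS: 282 @ $14.40 + 168 @ $14.65 + 169 @ $11.45 = $8,457.05
LIFO COGS: 47 @ $10.95 + 198 @ $11.25 + 222 @ $11.45 + 152 @ $14.65 = $7,510.85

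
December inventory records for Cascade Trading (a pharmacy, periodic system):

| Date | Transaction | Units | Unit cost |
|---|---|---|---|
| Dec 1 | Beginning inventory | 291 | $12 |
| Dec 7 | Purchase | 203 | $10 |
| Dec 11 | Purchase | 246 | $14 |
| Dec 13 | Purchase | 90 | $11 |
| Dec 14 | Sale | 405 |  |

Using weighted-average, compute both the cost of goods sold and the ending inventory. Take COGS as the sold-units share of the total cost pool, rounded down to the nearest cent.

COGS = $4,858.04; ending inventory = $5,097.96

Dec 14, sell 405: 405/830 × $9,956.00 → $4,858.04
Ending inventory (cost pool remaining) = $5,097.96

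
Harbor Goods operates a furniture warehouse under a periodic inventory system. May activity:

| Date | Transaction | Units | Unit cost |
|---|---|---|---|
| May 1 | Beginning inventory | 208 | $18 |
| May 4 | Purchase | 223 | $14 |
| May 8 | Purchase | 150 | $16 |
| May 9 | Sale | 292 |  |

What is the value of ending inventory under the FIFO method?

Ending inventory = $4,346

May 9, 292 sold [FIFO — oldest first]: 208 @ $18 + 84 @ $14 = $4,920
Ending inventory: 139 @ $14 + 150 @ $16 = $4,346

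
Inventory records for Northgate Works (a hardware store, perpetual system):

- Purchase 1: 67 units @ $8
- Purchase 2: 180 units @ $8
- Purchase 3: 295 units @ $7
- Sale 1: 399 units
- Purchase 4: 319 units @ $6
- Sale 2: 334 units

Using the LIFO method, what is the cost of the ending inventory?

Sale 1 (399) [LIFO — newest first]: 295 @ $7 + 104 @ $8 = $2,897
Sale 2 (334) [LIFO — newest first]: 319 @ $6 + 15 @ $8 = $2,034
Total COGS = $2,897 + $2,034 = $4,931
Ending inventory: 67 @ $8 + 61 @ $8 = $1,024

Ending inventory = $1,024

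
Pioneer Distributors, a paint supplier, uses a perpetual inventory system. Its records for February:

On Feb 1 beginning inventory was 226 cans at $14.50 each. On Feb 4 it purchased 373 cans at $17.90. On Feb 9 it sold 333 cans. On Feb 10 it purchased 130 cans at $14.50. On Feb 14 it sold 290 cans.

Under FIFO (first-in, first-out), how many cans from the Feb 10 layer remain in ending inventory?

Feb 9, 333 sold [FIFO — oldest first]: 226 @ $14.50 + 107 @ $17.90 = $5,192.30
Feb 14, 290 sold [FIFO — oldest first]: 266 @ $17.90 + 24 @ $14.50 = $5,109.40
Total COGS = $5,192.30 + $5,109.40 = $10,301.70
Ending inventory: 106 @ $14.50 = $1,537.00
Check: goods available $11,838.70 = COGS $10,301.70 + ending $1,537.00

106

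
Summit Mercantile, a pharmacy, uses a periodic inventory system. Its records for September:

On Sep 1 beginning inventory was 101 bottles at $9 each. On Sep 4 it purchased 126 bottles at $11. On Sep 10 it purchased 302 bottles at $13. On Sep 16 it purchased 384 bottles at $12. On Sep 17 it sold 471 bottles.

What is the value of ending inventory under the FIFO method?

Sep 17, 471 sold [FIFO — oldest first]: 101 @ $9 + 126 @ $11 + 244 @ $13 = $5,467
Ending inventory: 58 @ $13 + 384 @ $12 = $5,362

Ending inventory = $5,362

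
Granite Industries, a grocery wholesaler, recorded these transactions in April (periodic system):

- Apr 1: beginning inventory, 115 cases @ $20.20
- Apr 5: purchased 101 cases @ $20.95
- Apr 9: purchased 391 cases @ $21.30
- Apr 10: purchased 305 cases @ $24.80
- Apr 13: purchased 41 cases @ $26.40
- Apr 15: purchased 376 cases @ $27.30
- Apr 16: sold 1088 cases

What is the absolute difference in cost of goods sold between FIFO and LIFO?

FIFO COGS: 115 @ $20.20 + 101 @ $20.95 + 391 @ $21.30 + 305 @ $24.80 + 41 @ $26.40 + 135 @ $27.30 = $25,099.15
LIFO COGS: 376 @ $27.30 + 41 @ $26.40 + 305 @ $24.80 + 366 @ $21.30 = $26,707.00
Difference = |$25,099.15 − $26,707.00| = $1,607.85

$1,607.85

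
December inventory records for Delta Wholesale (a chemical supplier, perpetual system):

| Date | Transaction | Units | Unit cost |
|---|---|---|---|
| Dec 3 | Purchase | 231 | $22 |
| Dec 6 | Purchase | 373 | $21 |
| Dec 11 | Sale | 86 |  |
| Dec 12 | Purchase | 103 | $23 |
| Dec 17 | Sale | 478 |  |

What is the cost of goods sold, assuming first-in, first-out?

Dec 11, 86 sold [FIFO — oldest first]: 86 @ $22 = $1,892
Dec 17, 478 sold [FIFO — oldest first]: 145 @ $22 + 333 @ $21 = $10,183
Total COGS = $1,892 + $10,183 = $12,075
Ending inventory: 40 @ $21 + 103 @ $23 = $3,209

COGS = $12,075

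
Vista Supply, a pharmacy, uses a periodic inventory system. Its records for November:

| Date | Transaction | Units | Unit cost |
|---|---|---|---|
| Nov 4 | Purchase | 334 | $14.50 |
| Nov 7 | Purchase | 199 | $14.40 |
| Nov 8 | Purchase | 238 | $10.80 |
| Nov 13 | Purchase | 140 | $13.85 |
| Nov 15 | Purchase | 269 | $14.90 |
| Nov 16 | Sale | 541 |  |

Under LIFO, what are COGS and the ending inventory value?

Nov 16, 541 sold [LIFO — newest first]: 269 @ $14.90 + 140 @ $13.85 + 132 @ $10.80 = $7,372.70
Ending inventory: 334 @ $14.50 + 199 @ $14.40 + 106 @ $10.80 = $8,853.40
Check: goods available $16,226.10 = COGS $7,372.70 + ending $8,853.40

COGS = $7,372.70; ending inventory = $8,853.40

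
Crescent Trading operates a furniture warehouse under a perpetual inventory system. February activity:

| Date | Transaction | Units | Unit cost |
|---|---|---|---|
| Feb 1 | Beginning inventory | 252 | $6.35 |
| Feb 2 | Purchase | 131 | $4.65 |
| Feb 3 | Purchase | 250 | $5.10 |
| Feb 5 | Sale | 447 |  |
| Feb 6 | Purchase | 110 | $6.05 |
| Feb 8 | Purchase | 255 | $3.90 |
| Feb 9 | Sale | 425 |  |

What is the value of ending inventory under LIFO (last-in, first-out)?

Feb 5, 447 sold [LIFO — newest first]: 250 @ $5.10 + 131 @ $4.65 + 66 @ $6.35 = $2,303.25
Feb 9, 425 sold [LIFO — newest first]: 255 @ $3.90 + 110 @ $6.05 + 60 @ $6.35 = $2,041.00
Total COGS = $2,303.25 + $2,041.00 = $4,344.25
Ending inventory: 126 @ $6.35 = $800.10

Ending inventory = $800.10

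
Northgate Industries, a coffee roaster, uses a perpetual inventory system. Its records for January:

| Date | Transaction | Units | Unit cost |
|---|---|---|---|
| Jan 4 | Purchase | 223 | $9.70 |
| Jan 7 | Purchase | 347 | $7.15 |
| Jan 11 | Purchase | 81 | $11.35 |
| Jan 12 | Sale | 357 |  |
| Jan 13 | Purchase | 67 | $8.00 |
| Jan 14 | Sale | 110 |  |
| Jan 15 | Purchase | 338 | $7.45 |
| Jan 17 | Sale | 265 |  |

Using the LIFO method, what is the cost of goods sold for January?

COGS = $5,710.45

Jan 12, 357 sold [LIFO — newest first]: 81 @ $11.35 + 276 @ $7.15 = $2,892.75
Jan 14, 110 sold [LIFO — newest first]: 67 @ $8.00 + 43 @ $7.15 = $843.45
Jan 17, 265 sold [LIFO — newest first]: 265 @ $7.45 = $1,974.25
Total COGS = $2,892.75 + $843.45 + $1,974.25 = $5,710.45
Ending inventory: 223 @ $9.70 + 28 @ $7.15 + 73 @ $7.45 = $2,907.15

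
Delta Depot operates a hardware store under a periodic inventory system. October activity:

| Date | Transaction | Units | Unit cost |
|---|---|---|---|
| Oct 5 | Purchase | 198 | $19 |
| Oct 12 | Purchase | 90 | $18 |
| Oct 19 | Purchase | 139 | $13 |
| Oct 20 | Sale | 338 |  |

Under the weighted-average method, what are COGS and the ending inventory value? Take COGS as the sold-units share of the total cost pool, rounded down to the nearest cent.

COGS = $5,690.59; ending inventory = $1,498.41

Oct 20, sell 338: 338/427 × $7,189.00 → $5,690.59
Ending inventory (cost pool remaining) = $1,498.41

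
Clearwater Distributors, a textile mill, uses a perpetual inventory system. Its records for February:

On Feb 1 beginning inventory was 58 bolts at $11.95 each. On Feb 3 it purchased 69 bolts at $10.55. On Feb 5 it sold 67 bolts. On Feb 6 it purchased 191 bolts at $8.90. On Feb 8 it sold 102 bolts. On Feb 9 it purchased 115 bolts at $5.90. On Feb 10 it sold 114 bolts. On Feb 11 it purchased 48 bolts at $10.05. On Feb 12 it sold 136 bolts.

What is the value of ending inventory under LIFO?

Feb 5, 67 sold [LIFO — newest first]: 67 @ $10.55 = $706.85
Feb 8, 102 sold [LIFO — newest first]: 102 @ $8.90 = $907.80
Feb 10, 114 sold [LIFO — newest first]: 114 @ $5.90 = $672.60
Feb 12, 136 sold [LIFO — newest first]: 48 @ $10.05 + 1 @ $5.90 + 87 @ $8.90 = $1,262.60
Total COGS = $706.85 + $907.80 + $672.60 + $1,262.60 = $3,549.85
Ending inventory: 58 @ $11.95 + 2 @ $10.55 + 2 @ $8.90 = $732.00

Ending inventory = $732.00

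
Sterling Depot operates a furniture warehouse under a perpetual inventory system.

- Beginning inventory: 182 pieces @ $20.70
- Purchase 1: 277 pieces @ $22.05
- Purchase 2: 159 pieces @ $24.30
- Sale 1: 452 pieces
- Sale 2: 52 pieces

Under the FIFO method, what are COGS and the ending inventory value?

Sale 1 (452) [FIFO — oldest first]: 182 @ $20.70 + 270 @ $22.05 = $9,720.90
Sale 2 (52) [FIFO — oldest first]: 7 @ $22.05 + 45 @ $24.30 = $1,247.85
Total COGS = $9,720.90 + $1,247.85 = $10,968.75
Ending inventory: 114 @ $24.30 = $2,770.20
Check: goods available $13,738.95 = COGS $10,968.75 + ending $2,770.20

COGS = $10,968.75; ending inventory = $2,770.20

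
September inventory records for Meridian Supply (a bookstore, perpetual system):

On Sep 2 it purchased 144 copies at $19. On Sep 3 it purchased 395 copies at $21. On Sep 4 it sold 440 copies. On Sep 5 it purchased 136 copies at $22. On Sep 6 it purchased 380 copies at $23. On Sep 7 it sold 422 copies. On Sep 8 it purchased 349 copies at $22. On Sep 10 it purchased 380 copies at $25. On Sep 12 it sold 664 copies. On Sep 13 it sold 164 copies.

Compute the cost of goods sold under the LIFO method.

COGS = $38,155

Sep 4, 440 sold [LIFO — newest first]: 395 @ $21 + 45 @ $19 = $9,150
Sep 7, 422 sold [LIFO — newest first]: 380 @ $23 + 42 @ $22 = $9,664
Sep 12, 664 sold [LIFO — newest first]: 380 @ $25 + 284 @ $22 = $15,748
Sep 13, 164 sold [LIFO — newest first]: 65 @ $22 + 94 @ $22 + 5 @ $19 = $3,593
Total COGS = $9,150 + $9,664 + $15,748 + $3,593 = $38,155
Ending inventory: 94 @ $19 = $1,786
Check: goods available $39,941 = COGS $38,155 + ending $1,786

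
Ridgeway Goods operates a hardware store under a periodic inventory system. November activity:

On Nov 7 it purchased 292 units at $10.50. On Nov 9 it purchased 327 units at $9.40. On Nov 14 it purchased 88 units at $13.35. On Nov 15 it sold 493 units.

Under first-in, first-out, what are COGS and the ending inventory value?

COGS = $4,955.40; ending inventory = $2,359.20

Nov 15, 493 sold [FIFO — oldest first]: 292 @ $10.50 + 201 @ $9.40 = $4,955.40
Ending inventory: 126 @ $9.40 + 88 @ $13.35 = $2,359.20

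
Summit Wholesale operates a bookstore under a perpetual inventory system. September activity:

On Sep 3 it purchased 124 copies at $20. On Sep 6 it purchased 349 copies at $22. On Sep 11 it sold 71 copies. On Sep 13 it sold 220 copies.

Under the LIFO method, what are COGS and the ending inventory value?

Sep 11, 71 sold [LIFO — newest first]: 71 @ $22 = $1,562
Sep 13, 220 sold [LIFO — newest first]: 220 @ $22 = $4,840
Total COGS = $1,562 + $4,840 = $6,402
Ending inventory: 124 @ $20 + 58 @ $22 = $3,756

COGS = $6,402; ending inventory = $3,756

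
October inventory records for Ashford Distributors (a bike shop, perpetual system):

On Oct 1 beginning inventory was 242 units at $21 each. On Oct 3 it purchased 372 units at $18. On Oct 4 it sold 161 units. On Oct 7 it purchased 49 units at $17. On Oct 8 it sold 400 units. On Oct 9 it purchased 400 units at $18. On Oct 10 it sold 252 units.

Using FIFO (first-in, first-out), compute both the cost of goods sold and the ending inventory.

COGS = $15,311; ending inventory = $4,500

Oct 4, 161 sold [FIFO — oldest first]: 161 @ $21 = $3,381
Oct 8, 400 sold [FIFO — oldest first]: 81 @ $21 + 319 @ $18 = $7,443
Oct 10, 252 sold [FIFO — oldest first]: 53 @ $18 + 49 @ $17 + 150 @ $18 = $4,487
Total COGS = $3,381 + $7,443 + $4,487 = $15,311
Ending inventory: 250 @ $18 = $4,500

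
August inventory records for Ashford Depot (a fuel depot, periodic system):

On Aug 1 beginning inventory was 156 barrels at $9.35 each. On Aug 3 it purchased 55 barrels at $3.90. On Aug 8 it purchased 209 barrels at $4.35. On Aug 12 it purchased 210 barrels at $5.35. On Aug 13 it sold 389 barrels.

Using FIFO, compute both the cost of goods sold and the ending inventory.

Aug 13, 389 sold [FIFO — oldest first]: 156 @ $9.35 + 55 @ $3.90 + 178 @ $4.35 = $2,447.40
Ending inventory: 31 @ $4.35 + 210 @ $5.35 = $1,258.35
Check: goods available $3,705.75 = COGS $2,447.40 + ending $1,258.35

COGS = $2,447.40; ending inventory = $1,258.35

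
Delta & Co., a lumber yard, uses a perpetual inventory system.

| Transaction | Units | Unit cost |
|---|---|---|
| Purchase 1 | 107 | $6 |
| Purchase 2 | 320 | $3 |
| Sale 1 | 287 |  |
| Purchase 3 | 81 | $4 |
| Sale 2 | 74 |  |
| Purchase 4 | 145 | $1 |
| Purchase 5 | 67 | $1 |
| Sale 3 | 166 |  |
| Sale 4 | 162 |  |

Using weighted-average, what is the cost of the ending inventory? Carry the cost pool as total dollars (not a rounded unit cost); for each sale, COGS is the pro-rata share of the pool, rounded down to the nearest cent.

Ending inventory = $67.09

After Purchase 1: 107 on hand, pool $642.00 (≈ $6.0000 each)
After Purchase 2: 427 on hand, pool $1,602.00 (≈ $3.7518 each)
Sale 1, sell 287: 287/427 × $1,602.00 → $1,076.75
After Purchase 3: 221 on hand, pool $849.25 (≈ $3.8428 each)
Sale 2, sell 74: 74/221 × $849.25 → $284.36
After Purchase 4: 292 on hand, pool $709.89 (≈ $2.4311 each)
After Purchase 5: 359 on hand, pool $776.89 (≈ $2.1640 each)
Sale 3, sell 166: 166/359 × $776.89 → $359.23
Sale 4, sell 162: 162/193 × $417.66 → $350.57
Total COGS = $1,076.75 + $284.36 + $359.23 + $350.57 = $2,070.91
Ending inventory (cost pool remaining) = $67.09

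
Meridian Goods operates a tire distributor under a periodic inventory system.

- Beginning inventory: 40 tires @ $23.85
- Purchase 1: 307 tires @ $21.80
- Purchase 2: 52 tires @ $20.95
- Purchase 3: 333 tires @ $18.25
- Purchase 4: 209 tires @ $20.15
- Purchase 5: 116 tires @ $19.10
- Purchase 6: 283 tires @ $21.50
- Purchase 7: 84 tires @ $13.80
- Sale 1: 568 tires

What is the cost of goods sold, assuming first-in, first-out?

Sale 1 (568) [FIFO — oldest first]: 40 @ $23.85 + 307 @ $21.80 + 52 @ $20.95 + 169 @ $18.25 = $11,820.25
Ending inventory: 164 @ $18.25 + 209 @ $20.15 + 116 @ $19.10 + 283 @ $21.50 + 84 @ $13.80 = $16,663.65

COGS = $11,820.25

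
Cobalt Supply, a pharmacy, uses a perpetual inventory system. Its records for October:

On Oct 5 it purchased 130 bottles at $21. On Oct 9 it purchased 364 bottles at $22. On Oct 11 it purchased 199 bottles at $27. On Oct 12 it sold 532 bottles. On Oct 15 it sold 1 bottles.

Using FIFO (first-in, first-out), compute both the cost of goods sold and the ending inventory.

COGS = $11,791; ending inventory = $4,320

Oct 12, 532 sold [FIFO — oldest first]: 130 @ $21 + 364 @ $22 + 38 @ $27 = $11,764
Oct 15, 1 sold [FIFO — oldest first]: 1 @ $27 = $27
Total COGS = $11,764 + $27 = $11,791
Ending inventory: 160 @ $27 = $4,320
Check: goods available $16,111 = COGS $11,791 + ending $4,320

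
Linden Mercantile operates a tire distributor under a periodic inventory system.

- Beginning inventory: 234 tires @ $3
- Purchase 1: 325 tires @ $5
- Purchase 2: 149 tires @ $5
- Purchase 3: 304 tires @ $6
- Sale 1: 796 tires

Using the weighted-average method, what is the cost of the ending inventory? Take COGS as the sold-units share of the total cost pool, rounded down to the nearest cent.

Sale 1, sell 796: 796/1012 × $4,896.00 → $3,851.00
Ending inventory (cost pool remaining) = $1,045.00

Ending inventory = $1,045.00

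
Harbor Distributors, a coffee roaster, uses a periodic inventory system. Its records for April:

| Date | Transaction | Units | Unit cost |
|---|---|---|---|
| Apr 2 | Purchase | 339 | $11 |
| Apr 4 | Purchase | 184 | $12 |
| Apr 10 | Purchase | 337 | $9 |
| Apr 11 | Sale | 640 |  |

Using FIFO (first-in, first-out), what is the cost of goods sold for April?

COGS = $6,990

Apr 11, 640 sold [FIFO — oldest first]: 339 @ $11 + 184 @ $12 + 117 @ $9 = $6,990
Ending inventory: 220 @ $9 = $1,980
Check: goods available $8,970 = COGS $6,990 + ending $1,980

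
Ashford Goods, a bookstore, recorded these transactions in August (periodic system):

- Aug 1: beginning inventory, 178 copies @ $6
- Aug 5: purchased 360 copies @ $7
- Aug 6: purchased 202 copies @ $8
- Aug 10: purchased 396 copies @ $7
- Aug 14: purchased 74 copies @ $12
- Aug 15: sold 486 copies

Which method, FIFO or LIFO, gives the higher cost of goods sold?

LIFO

FIFO COGS: 178 @ $6 + 308 @ $7 = $3,224
LIFO COGS: 74 @ $12 + 396 @ $7 + 16 @ $8 = $3,788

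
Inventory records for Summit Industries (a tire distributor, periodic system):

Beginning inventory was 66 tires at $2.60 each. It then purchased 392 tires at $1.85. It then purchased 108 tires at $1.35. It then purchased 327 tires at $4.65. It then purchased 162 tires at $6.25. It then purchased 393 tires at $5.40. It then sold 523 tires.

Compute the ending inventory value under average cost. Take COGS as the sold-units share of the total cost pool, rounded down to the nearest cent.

Sale 1, sell 523: 523/1448 × $5,697.85 → $2,057.99
Ending inventory (cost pool remaining) = $3,639.86

Ending inventory = $3,639.86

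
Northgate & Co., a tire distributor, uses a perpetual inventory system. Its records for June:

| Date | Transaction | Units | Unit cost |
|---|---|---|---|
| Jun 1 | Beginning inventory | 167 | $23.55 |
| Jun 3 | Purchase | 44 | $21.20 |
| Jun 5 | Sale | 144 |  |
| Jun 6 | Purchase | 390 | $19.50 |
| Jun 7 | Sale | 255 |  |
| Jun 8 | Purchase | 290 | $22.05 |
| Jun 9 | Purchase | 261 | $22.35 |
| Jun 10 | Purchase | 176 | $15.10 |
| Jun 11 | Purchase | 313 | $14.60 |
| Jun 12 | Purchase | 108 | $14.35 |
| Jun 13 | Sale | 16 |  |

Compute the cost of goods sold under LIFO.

COGS = $8,489.90

Jun 5, 144 sold [LIFO — newest first]: 44 @ $21.20 + 100 @ $23.55 = $3,287.80
Jun 7, 255 sold [LIFO — newest first]: 255 @ $19.50 = $4,972.50
Jun 13, 16 sold [LIFO — newest first]: 16 @ $14.35 = $229.60
Total COGS = $3,287.80 + $4,972.50 + $229.60 = $8,489.90
Ending inventory: 67 @ $23.55 + 135 @ $19.50 + 290 @ $22.05 + 261 @ $22.35 + 176 @ $15.10 + 313 @ $14.60 + 92 @ $14.35 = $24,985.80
Check: goods available $33,475.70 = COGS $8,489.90 + ending $24,985.80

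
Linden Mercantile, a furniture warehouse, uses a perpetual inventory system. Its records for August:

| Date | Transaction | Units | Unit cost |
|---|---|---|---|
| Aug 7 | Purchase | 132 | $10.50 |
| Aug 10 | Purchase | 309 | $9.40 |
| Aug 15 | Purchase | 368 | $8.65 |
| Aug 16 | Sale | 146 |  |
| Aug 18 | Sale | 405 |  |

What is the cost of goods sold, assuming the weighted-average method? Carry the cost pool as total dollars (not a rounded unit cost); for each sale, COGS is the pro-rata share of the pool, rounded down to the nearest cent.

COGS = $5,090.31

After Aug 7: 132 on hand, pool $1,386.00 (≈ $10.5000 each)
After Aug 10: 441 on hand, pool $4,290.60 (≈ $9.7293 each)
After Aug 15: 809 on hand, pool $7,473.80 (≈ $9.2383 each)
Aug 16, sell 146: 146/809 × $7,473.80 → $1,348.79
Aug 18, sell 405: 405/663 × $6,125.01 → $3,741.52
Total COGS = $1,348.79 + $3,741.52 = $5,090.31
Ending inventory (cost pool remaining) = $2,383.49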